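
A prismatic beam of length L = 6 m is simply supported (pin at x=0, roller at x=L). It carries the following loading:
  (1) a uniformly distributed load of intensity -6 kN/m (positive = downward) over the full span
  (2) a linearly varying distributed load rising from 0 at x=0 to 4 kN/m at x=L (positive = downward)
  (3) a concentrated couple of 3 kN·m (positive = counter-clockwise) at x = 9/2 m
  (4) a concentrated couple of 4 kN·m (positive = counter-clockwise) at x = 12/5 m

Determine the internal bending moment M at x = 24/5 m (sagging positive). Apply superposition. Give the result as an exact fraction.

Load 1 — uniform load w=-6 kN/m over full span:
  M_1 = wx(L-x)/2 = (-6)·(24/5)·(6-(24/5))/2 = -432/25 kN·m
Load 2 — triangular load w₀=4 kN/m (0→w₀ over full span):
  M_2 = w₀Lx/6 - w₀x³/(6L) = 4·6·(24/5)/6 - 4·(24/5)³/(6·6) = 864/125 kN·m
Load 3 — applied couple M₀=3 kN·m at a=9/2 m (b=L-a=3/2):
  M_3 = M₀x/L - M₀  [x>a] = 3·(24/5)/6 - 3 = -3/5 kN·m
Load 4 — applied couple M₀=4 kN·m at a=12/5 m (b=L-a=18/5):
  M_4 = M₀x/L - M₀  [x>a] = 4·(24/5)/6 - 4 = -4/5 kN·m
Superposition: M = Σ M_i = -1471/125 kN·m ≈ -11.768000 kN·m

M(24/5) = -1471/125 kN·m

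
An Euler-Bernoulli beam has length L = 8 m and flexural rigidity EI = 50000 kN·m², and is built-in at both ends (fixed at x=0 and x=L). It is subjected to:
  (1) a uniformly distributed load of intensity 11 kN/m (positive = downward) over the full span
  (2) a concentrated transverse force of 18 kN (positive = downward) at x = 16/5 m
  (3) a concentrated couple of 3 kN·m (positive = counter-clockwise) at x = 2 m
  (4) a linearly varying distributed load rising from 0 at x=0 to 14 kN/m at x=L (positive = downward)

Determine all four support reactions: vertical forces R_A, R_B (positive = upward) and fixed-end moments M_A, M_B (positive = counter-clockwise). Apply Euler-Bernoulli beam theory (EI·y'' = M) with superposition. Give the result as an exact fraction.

R_A = 583087/8000 kN, M_A = 652241/6000 kN·m, R_B = 712913/8000 kN, M_B = -698119/6000 kN·m

Load 1 — uniform load w=11 kN/m over full span:
  R_A = wL/2 = 11·8/2 = 44 kN
  M_A = wL²/12 = 11·8²/12 = 176/3 kN·m
  R_B = wL/2 = 11·8/2 = 44 kN
  M_B = -wL²/12 = -11·8²/12 = -176/3 kN·m
Load 2 — point force P=18 kN at a=16/5 m (b=L-a=24/5):
  R_A = Pb²(3a+b)/L³ = 18·(24/5)²·(3·(16/5)+(24/5))/8³ = 1458/125 kN
  M_A = Pab²/L² = 18·(16/5)·(24/5)²/8² = 2592/125 kN·m
  R_B = Pa²(a+3b)/L³ = 18·(16/5)²·((16/5)+3·(24/5))/8³ = 792/125 kN
  M_B = -Pa²b/L² = -18·(16/5)²·(24/5)/8² = -1728/125 kN·m
Load 3 — applied couple M₀=3 kN·m at a=2 m (b=L-a=6):
  R_A = 6M₀ab/L³ = 6·3·2·6/8³ = 27/64 kN
  M_A = M₀b(2a-b)/L² = 3·6·(2·2-6)/8² = -9/16 kN·m
  R_B = -6M₀ab/L³ = -6·3·2·6/8³ = -27/64 kN
  M_B = M₀a(2b-a)/L² = 3·2·(2·6-2)/8² = 15/16 kN·m
Load 4 — triangular load w₀=14 kN/m (0→w₀ over full span):
  R_A = 3w₀L/20 = 3·14·8/20 = 84/5 kN
  M_A = w₀L²/30 = 14·8²/30 = 448/15 kN·m
  R_B = 7w₀L/20 = 7·14·8/20 = 196/5 kN
  M_B = -w₀L²/20 = -14·8²/20 = -224/5 kN·m
Superposition: R_A = 583087/8000 kN, M_A = 652241/6000 kN·m, R_B = 712913/8000 kN, M_B = -698119/6000 kN·m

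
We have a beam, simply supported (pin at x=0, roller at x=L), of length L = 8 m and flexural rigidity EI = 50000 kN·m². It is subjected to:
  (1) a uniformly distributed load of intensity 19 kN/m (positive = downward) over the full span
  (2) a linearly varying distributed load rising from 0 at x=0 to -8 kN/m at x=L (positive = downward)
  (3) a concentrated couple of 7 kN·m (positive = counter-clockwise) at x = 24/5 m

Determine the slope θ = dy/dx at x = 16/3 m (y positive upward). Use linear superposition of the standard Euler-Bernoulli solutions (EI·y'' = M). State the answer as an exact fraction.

Load 1 — uniform load w=19 kN/m over full span:
  θ_1 = -w(L³-6Lx²+4x³)/(24EI) = -19·(8³-6·8·(16/3)²+4·(16/3)³)/(24·50000) = 988/253125 rad
Load 2 — triangular load w₀=-8 kN/m (0→w₀ over full span):
  θ_2 = -w₀(7L⁴-30L²x²+15x⁴)/(360LEI) = -(-8)·(7·8⁴-30·8²·(16/3)²+15·(16/3)⁴)/(360·8·50000) = -2912/3796875 rad
Load 3 — applied couple M₀=7 kN·m at a=24/5 m (b=L-a=16/5):
  θ_3 = (M₀x²/(2L)-M₀(x-a)+C₁)/EI  [x>a] with C₁=M₀(3b²-L²)/(6L)=-364/75 = (7·(16/3)²/(2·8)-7·((16/3)-(24/5))+(-364/75))/50000 = 217/2812500 rad
Superposition: θ = Σ θ_i = 244019/75937500 rad ≈ 0.003213 rad

θ(16/3) = 244019/75937500 rad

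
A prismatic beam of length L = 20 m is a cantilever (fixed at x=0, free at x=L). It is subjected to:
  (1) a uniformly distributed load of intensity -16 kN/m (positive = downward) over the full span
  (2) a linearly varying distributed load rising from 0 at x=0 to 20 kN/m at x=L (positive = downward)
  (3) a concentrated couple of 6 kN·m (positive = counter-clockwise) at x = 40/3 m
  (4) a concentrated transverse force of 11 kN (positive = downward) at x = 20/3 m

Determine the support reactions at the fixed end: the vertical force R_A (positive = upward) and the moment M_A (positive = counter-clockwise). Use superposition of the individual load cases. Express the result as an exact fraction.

R_A = -109 kN, M_A = -466 kN·m

Load 1 — uniform load w=-16 kN/m over full span:
  R_A = wL = (-16)·20 = -320 kN
  M_A = wL²/2 = (-16)·20²/2 = -3200 kN·m
Load 2 — triangular load w₀=20 kN/m (0→w₀ over full span):
  R_A = w₀L/2 = 20·20/2 = 200 kN
  M_A = w₀L²/3 = 20·20²/3 = 8000/3 kN·m
Load 3 — applied couple M₀=6 kN·m at a=40/3 m (b=L-a=20/3):
  R_A = 0 kN
  M_A = -M₀ = -6 kN·m
Load 4 — point force P=11 kN at a=20/3 m (b=L-a=40/3):
  R_A = P = 11 kN
  M_A = Pa = 11·(20/3) = 220/3 kN·m
Superposition: R_A = -109 kN, M_A = -466 kN·m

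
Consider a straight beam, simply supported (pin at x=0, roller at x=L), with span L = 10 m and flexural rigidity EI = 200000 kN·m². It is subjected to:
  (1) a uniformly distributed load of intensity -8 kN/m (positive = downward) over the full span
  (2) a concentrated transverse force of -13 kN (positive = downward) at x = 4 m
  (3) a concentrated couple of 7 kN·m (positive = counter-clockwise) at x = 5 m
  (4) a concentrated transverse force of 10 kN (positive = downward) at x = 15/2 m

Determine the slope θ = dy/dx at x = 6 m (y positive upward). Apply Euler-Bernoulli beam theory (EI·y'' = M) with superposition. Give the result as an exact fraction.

Load 1 — uniform load w=-8 kN/m over full span:
  θ_1 = -w(L³-6Lx²+4x³)/(24EI) = -(-8)·(10³-6·10·6²+4·6³)/(24·200000) = -37/75000 rad
Load 2 — point force P=-13 kN at a=4 m (b=L-a=6):
  θ_2 = -Pa(2L²-6Lx+3x²+a²)/(6LEI)  [x>a] = -(-13)·4·(2·10²-6·10·6+3·6²+4²)/(6·10·200000) = -39/250000 rad
Load 3 — applied couple M₀=7 kN·m at a=5 m (b=L-a=5):
  θ_3 = (M₀x²/(2L)-M₀(x-a)+C₁)/EI  [x>a] with C₁=M₀(3b²-L²)/(6L)=-35/12 = (7·6²/(2·10)-7·(6-5)+(-35/12))/200000 = 161/12000000 rad
Load 4 — point force P=10 kN at a=15/2 m (b=L-a=5/2):
  θ_4 = -Pb(L²-b²-3x²)/(6LEI)  [x≤a] = -10·(5/2)·(10²-(5/2)²-3·6²)/(6·10·200000) = 19/640000 rad
Superposition: θ = Σ θ_i = -29099/48000000 rad ≈ -0.000606 rad

θ(6) = -29099/48000000 rad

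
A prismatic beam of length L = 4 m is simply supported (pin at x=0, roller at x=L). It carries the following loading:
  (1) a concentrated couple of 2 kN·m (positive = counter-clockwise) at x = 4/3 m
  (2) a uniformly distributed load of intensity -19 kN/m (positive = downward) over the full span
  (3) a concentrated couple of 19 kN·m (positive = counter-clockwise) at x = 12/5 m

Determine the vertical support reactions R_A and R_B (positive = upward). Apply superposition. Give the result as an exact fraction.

R_A = -131/4 kN, R_B = -173/4 kN

Load 1 — applied couple M₀=2 kN·m at a=4/3 m (b=L-a=8/3):
  R_A = M₀/L = 2/4 = 1/2 kN
  R_B = -M₀/L = -2/4 = -1/2 kN
Load 2 — uniform load w=-19 kN/m over full span:
  R_A = wL/2 = (-19)·4/2 = -38 kN
  R_B = wL/2 = (-19)·4/2 = -38 kN
Load 3 — applied couple M₀=19 kN·m at a=12/5 m (b=L-a=8/5):
  R_A = M₀/L = 19/4 kN
  R_B = -M₀/L = -19/4 kN
Superposition: R_A = -131/4 kN, R_B = -173/4 kN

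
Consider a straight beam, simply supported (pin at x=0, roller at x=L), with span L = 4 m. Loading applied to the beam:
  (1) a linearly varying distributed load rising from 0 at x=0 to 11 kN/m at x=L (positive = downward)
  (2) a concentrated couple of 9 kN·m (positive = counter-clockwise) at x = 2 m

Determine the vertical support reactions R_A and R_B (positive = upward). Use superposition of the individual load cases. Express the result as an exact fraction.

R_A = 115/12 kN, R_B = 149/12 kN

Load 1 — triangular load w₀=11 kN/m (0→w₀ over full span):
  R_A = w₀L/6 = 11·4/6 = 22/3 kN
  R_B = w₀L/3 = 11·4/3 = 44/3 kN
Load 2 — applied couple M₀=9 kN·m at a=2 m (b=L-a=2):
  R_A = M₀/L = 9/4 kN
  R_B = -M₀/L = -9/4 kN
Superposition: R_A = 115/12 kN, R_B = 149/12 kN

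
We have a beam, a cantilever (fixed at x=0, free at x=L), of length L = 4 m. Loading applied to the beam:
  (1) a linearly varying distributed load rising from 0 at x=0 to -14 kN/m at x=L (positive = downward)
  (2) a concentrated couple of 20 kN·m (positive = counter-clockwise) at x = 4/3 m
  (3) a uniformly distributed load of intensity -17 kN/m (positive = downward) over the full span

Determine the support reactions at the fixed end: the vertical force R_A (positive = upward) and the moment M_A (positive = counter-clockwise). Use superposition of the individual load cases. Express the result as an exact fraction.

Load 1 — triangular load w₀=-14 kN/m (0→w₀ over full span):
  R_A = w₀L/2 = (-14)·4/2 = -28 kN
  M_A = w₀L²/3 = (-14)·4²/3 = -224/3 kN·m
Load 2 — applied couple M₀=20 kN·m at a=4/3 m (b=L-a=8/3):
  R_A = 0 kN
  M_A = -M₀ = -20 kN·m
Load 3 — uniform load w=-17 kN/m over full span:
  R_A = wL = (-17)·4 = -68 kN
  M_A = wL²/2 = (-17)·4²/2 = -136 kN·m
Superposition: R_A = -96 kN, M_A = -692/3 kN·m

R_A = -96 kN, M_A = -692/3 kN·m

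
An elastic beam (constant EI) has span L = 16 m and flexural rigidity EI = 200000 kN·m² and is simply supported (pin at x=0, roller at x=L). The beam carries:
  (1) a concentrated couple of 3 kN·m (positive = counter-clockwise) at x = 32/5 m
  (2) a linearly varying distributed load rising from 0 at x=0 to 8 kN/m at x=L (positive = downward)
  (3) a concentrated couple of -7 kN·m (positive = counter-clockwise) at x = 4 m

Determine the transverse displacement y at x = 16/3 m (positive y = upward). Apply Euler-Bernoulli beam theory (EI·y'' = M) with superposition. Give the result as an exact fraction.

Load 1 — applied couple M₀=3 kN·m at a=32/5 m (b=L-a=48/5):
  y_1 = (M₀x³/(6L)+C₁x)/EI  [x≤a] with C₁=M₀(3b²-L²)/(6L)=16/25 = (3·(16/3)³/(6·16)+(16/25)·(16/3))/200000 = 86/2109375 m
Load 2 — triangular load w₀=8 kN/m (0→w₀ over full span):
  y_2 = -w₀x(7L⁴-10L²x²+3x⁴)/(360LEI) = -8·(16/3)·(7·16⁴-10·16²·(16/3)²+3·(16/3)⁴)/(360·16·200000) = -32768/2278125 m
Load 3 — applied couple M₀=-7 kN·m at a=4 m (b=L-a=12):
  y_3 = (M₀x³/(6L)-M₀(x-a)²/2+C₁x)/EI  [x>a] with C₁=M₀(3b²-L²)/(6L)=-77/6 = ((-7)·(16/3)³/(6·16)-(-7)·((16/3)-4)²/2+(-77/6)·(16/3))/200000 = -371/1012500 m
Superposition: y = Σ y_i = -3350987/227812500 m ≈ -0.014709 m

y(16/3) = -3350987/227812500 m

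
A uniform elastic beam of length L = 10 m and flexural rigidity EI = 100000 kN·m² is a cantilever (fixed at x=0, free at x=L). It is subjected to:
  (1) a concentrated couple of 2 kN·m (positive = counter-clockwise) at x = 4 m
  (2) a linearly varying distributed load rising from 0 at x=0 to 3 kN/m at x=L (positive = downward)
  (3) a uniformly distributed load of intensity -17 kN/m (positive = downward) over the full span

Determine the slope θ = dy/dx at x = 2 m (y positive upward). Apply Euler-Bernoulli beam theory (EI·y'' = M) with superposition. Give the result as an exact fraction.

Load 1 — applied couple M₀=2 kN·m at a=4 m (b=L-a=6):
  θ_1 = M₀x/EI  [x≤a] = 2·2/100000 = 1/25000 rad
Load 2 — triangular load w₀=3 kN/m (0→w₀ over full span):
  θ_2 = (w₀Lx²/4-w₀L²x/3-w₀x⁴/(24L))/EI = (3·10·2²/4-3·10²·2/3-3·2⁴/(24·10))/100000 = -851/500000 rad
Load 3 — uniform load w=-17 kN/m over full span:
  θ_3 = -wx(x²-3Lx+3L²)/(6EI) = -(-17)·2·(2²-3·10·2+3·10²)/(6·100000) = 1037/75000 rad
Superposition: θ = Σ θ_i = 18247/1500000 rad ≈ 0.012165 rad

θ(2) = 18247/1500000 rad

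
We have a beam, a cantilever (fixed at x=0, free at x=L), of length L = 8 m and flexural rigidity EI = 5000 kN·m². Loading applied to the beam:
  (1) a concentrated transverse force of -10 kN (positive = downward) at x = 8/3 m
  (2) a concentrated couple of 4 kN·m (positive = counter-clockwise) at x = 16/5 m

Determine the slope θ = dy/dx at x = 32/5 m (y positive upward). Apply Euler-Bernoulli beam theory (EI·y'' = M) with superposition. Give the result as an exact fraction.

θ(32/5) = 272/28125 rad

Load 1 — point force P=-10 kN at a=8/3 m (b=L-a=16/3):
  θ_1 = -Pa²/(2EI)  [x>a] = -(-10)·(8/3)²/(2·5000) = 8/1125 rad
Load 2 — applied couple M₀=4 kN·m at a=16/5 m (b=L-a=24/5):
  θ_2 = M₀a/EI  [x>a] = 4·(16/5)/5000 = 8/3125 rad
Superposition: θ = Σ θ_i = 272/28125 rad ≈ 0.009671 rad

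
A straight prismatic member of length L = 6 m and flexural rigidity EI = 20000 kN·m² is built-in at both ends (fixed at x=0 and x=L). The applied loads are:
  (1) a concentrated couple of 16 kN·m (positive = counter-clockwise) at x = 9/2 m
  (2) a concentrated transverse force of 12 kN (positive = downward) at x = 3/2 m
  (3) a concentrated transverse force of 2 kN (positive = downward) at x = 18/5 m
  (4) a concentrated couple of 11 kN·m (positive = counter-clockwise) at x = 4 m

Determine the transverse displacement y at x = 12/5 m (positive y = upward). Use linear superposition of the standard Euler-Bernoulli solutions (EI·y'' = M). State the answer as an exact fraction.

y(12/5) = -1337609/1250000000 m

Load 1 — applied couple M₀=16 kN·m at a=9/2 m (b=L-a=3/2):
  y_1 = (R_Ax³/6 - M_Ax²/2)/EI  [x≤a] with R_A=3, M_A=5 = (3·(12/5)³/6 - 5·(12/5)²/2)/20000 = -117/312500 m
Load 2 — point force P=12 kN at a=3/2 m (b=L-a=9/2):
  y_2 = -Pa²(L-x)²(3bL-(3b+a)(L-x))/(6L³EI)  [x>a] = -12·(3/2)²·(6-(12/5))²·(3·(9/2)·6-(3·(9/2)+(3/2))·(6-(12/5)))/(6·6³·20000) = -729/2000000 m
Load 3 — point force P=2 kN at a=18/5 m (b=L-a=12/5):
  y_3 = -Pb²x²(3aL-(3a+b)x)/(6L³EI)  [x≤a] = -2·(12/5)²·(12/5)²·(3·(18/5)·6-(3·(18/5)+(12/5))·(12/5))/(6·6³·20000) = -828/9765625 m
Load 4 — applied couple M₀=11 kN·m at a=4 m (b=L-a=2):
  y_4 = (R_Ax³/6 - M_Ax²/2)/EI  [x≤a] with R_A=22/9, M_A=11/3 = ((22/9)·(12/5)³/6 - (11/3)·(12/5)²/2)/20000 = -77/312500 m
Superposition: y = Σ y_i = -1337609/1250000000 m ≈ -0.001070 m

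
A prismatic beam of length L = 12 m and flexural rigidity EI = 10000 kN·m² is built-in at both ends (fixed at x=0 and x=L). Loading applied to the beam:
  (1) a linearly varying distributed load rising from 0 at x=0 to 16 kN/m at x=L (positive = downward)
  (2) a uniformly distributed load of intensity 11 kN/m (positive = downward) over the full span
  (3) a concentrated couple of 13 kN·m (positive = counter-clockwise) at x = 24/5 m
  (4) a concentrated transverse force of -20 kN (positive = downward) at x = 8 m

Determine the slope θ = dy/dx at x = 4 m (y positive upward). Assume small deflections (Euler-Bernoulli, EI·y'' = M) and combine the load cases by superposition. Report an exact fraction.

Load 1 — triangular load w₀=16 kN/m (0→w₀ over full span):
  θ_1 = -w₀(2x(L-x)(L-2x)(x+2L)+x²(L-x)²)/(120LEI) = -16·(2·4·(12-4)·(12-2·4)·(4+2·12)+4²·(12-4)²)/(120·12·10000) = -256/28125 rad
Load 2 — uniform load w=11 kN/m over full span:
  θ_2 = -wx(L-x)(L-2x)/(12EI) = -11·4·(12-4)·(12-2·4)/(12·10000) = -22/1875 rad
Load 3 — applied couple M₀=13 kN·m at a=24/5 m (b=L-a=36/5):
  θ_3 = (R_Ax²/2 - M_Ax)/EI  [x≤a] with R_A=39/25, M_A=39/25 = ((39/25)·4²/2 - (39/25)·4)/10000 = 39/62500 rad
Load 4 — point force P=-20 kN at a=8 m (b=L-a=4):
  θ_4 = -Pb²x(2aL-(3a+b)x)/(2L³EI)  [x≤a] = -(-20)·4²·4·(2·8·12-(3·8+4)·4)/(2·12³·10000) = 2/675 rad
Superposition: θ = Σ θ_i = -29107/1687500 rad ≈ -0.017249 rad

θ(4) = -29107/1687500 rad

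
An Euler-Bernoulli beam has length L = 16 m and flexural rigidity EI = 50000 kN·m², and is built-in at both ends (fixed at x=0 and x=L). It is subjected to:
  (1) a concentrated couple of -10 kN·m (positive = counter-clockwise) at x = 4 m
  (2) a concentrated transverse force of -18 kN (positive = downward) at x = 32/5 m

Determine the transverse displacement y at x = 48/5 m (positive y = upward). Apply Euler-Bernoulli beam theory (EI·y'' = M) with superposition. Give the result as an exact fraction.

y(48/5) = 250124/48828125 m

Load 1 — applied couple M₀=-10 kN·m at a=4 m (b=L-a=12):
  y_1 = (R_Ax³/6 - M_Ax²/2 - M₀(x-a)²/2)/EI  [x>a] with R_A=-45/64, M_A=15/8 = ((-45/64)·(48/5)³/6 - (15/8)·(48/5)²/2 - (-10)·((48/5)-4)²/2)/50000 = -52/78125 m
Load 2 — point force P=-18 kN at a=32/5 m (b=L-a=48/5):
  y_2 = -Pa²(L-x)²(3bL-(3b+a)(L-x))/(6L³EI)  [x>a] = -(-18)·(32/5)²·(16-(48/5))²·(3·(48/5)·16-(3·(48/5)+(32/5))·(16-(48/5)))/(6·16³·50000) = 282624/48828125 m
Superposition: y = Σ y_i = 250124/48828125 m ≈ 0.005123 m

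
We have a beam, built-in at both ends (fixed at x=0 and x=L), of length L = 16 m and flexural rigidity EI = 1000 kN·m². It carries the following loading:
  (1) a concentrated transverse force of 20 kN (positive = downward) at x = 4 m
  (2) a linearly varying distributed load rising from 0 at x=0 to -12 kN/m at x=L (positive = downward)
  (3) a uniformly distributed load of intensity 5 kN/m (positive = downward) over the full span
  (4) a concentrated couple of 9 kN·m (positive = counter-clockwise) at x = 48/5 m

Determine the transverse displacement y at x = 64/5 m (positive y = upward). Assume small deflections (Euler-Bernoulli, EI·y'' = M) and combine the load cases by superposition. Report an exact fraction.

y(64/5) = 360992/5859375 m

Load 1 — point force P=20 kN at a=4 m (b=L-a=12):
  y_1 = -Pa²(L-x)²(3bL-(3b+a)(L-x))/(6L³EI)  [x>a] = -20·4²·(16-(64/5))²·(3·12·16-(3·12+4)·(16-(64/5)))/(6·16³·1000) = -112/1875 m
Load 2 — triangular load w₀=-12 kN/m (0→w₀ over full span):
  y_2 = -w₀x²(L-x)²(x+2L)/(120LEI) = -(-12)·(64/5)²·(16-(64/5))²·((64/5)+2·16)/(120·16·1000) = 917504/1953125 m
Load 3 — uniform load w=5 kN/m over full span:
  y_3 = -wx²(L-x)²/(24EI) = -5·(64/5)²·(16-(64/5))²/(24·1000) = -16384/46875 m
Load 4 — applied couple M₀=9 kN·m at a=48/5 m (b=L-a=32/5):
  y_4 = (R_Ax³/6 - M_Ax²/2 - M₀(x-a)²/2)/EI  [x>a] with R_A=81/100, M_A=72/25 = ((81/100)·(64/5)³/6 - (72/25)·(64/5)²/2 - 9·((64/5)-(48/5))²/2)/1000 = 432/390625 m
Superposition: y = Σ y_i = 360992/5859375 m ≈ 0.061609 m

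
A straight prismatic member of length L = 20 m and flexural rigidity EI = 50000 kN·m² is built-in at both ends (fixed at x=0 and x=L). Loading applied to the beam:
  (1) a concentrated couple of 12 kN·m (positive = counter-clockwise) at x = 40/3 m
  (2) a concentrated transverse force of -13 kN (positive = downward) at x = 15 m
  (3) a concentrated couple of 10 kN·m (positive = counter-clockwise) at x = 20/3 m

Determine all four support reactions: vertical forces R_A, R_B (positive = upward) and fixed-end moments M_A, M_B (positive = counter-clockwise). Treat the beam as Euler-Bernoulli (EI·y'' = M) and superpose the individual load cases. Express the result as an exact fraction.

Load 1 — applied couple M₀=12 kN·m at a=40/3 m (b=L-a=20/3):
  R_A = 6M₀ab/L³ = 6·12·(40/3)·(20/3)/20³ = 4/5 kN
  M_A = M₀b(2a-b)/L² = 12·(20/3)·(2·(40/3)-(20/3))/20² = 4 kN·m
  R_B = -6M₀ab/L³ = -6·12·(40/3)·(20/3)/20³ = -4/5 kN
  M_B = M₀a(2b-a)/L² = 12·(40/3)·(2·(20/3)-(40/3))/20² = 0 kN·m
Load 2 — point force P=-13 kN at a=15 m (b=L-a=5):
  R_A = Pb²(3a+b)/L³ = (-13)·5²·(3·15+5)/20³ = -65/32 kN
  M_A = Pab²/L² = (-13)·15·5²/20² = -195/16 kN·m
  R_B = Pa²(a+3b)/L³ = (-13)·15²·(15+3·5)/20³ = -351/32 kN
  M_B = -Pa²b/L² = -(-13)·15²·5/20² = 585/16 kN·m
Load 3 — applied couple M₀=10 kN·m at a=20/3 m (b=L-a=40/3):
  R_A = 6M₀ab/L³ = 6·10·(20/3)·(40/3)/20³ = 2/3 kN
  M_A = M₀b(2a-b)/L² = 10·(40/3)·(2·(20/3)-(40/3))/20² = 0 kN·m
  R_B = -6M₀ab/L³ = -6·10·(20/3)·(40/3)/20³ = -2/3 kN
  M_B = M₀a(2b-a)/L² = 10·(20/3)·(2·(40/3)-(20/3))/20² = 10/3 kN·m
Superposition: R_A = -271/480 kN, M_A = -131/16 kN·m, R_B = -5969/480 kN, M_B = 1915/48 kN·m

R_A = -271/480 kN, M_A = -131/16 kN·m, R_B = -5969/480 kN, M_B = 1915/48 kN·m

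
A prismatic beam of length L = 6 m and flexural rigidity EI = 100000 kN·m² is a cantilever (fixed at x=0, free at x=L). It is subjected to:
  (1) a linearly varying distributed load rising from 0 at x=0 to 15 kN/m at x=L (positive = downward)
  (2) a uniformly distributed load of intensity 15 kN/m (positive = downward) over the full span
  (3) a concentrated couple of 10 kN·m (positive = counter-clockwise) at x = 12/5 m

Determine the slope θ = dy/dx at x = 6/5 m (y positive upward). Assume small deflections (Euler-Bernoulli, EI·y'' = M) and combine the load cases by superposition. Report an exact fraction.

θ(6/5) = -54417/12500000 rad

Load 1 — triangular load w₀=15 kN/m (0→w₀ over full span):
  θ_1 = (w₀Lx²/4-w₀L²x/3-w₀x⁴/(24L))/EI = (15·6·(6/5)²/4-15·6²·(6/5)/3-15·(6/5)⁴/(24·6))/100000 = -22977/12500000 rad
Load 2 — uniform load w=15 kN/m over full span:
  θ_2 = -wx(x²-3Lx+3L²)/(6EI) = -15·(6/5)·((6/5)²-3·6·(6/5)+3·6²)/(6·100000) = -1647/625000 rad
Load 3 — applied couple M₀=10 kN·m at a=12/5 m (b=L-a=18/5):
  θ_3 = M₀x/EI  [x≤a] = 10·(6/5)/100000 = 3/25000 rad
Superposition: θ = Σ θ_i = -54417/12500000 rad ≈ -0.004353 rad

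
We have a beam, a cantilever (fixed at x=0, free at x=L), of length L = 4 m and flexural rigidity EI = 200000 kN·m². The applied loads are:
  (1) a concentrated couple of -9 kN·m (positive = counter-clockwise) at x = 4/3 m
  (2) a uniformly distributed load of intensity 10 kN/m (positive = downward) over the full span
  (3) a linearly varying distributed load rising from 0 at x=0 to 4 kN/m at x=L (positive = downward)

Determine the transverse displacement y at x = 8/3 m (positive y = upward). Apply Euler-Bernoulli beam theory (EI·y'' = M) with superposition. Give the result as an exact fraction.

Load 1 — applied couple M₀=-9 kN·m at a=4/3 m (b=L-a=8/3):
  y_1 = M₀a(2x-a)/(2EI)  [x>a] = (-9)·(4/3)·(2·(8/3)-(4/3))/(2·200000) = -3/25000 m
Load 2 — uniform load w=10 kN/m over full span:
  y_2 = -wx²(x²-4Lx+6L²)/(24EI) = -10·(8/3)²·((8/3)²-4·4·(8/3)+6·4²)/(24·200000) = -136/151875 m
Load 3 — triangular load w₀=4 kN/m (0→w₀ over full span):
  y_3 = (w₀Lx³/12-w₀L²x²/6-w₀x⁵/(120L))/EI = (4·4·(8/3)³/12-4·4²·(8/3)²/6-4·(8/3)⁵/(120·4))/200000 = -2944/11390625 m
Superposition: y = Σ y_i = -116087/91125000 m ≈ -0.001274 m

y(8/3) = -116087/91125000 m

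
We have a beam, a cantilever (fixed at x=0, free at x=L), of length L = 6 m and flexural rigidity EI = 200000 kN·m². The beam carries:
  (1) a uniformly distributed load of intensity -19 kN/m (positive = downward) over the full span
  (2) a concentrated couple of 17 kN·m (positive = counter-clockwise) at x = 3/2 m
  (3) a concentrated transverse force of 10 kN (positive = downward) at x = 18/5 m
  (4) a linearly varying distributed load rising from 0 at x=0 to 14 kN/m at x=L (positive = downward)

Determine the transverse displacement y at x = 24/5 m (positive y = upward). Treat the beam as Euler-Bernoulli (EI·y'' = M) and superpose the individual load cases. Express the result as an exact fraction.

y(24/5) = 114759423/25000000000 m

Load 1 — uniform load w=-19 kN/m over full span:
  y_1 = -wx²(x²-4Lx+6L²)/(24EI) = -(-19)·(24/5)²·((24/5)²-4·6·(24/5)+6·6²)/(24·200000) = 22059/1953125 m
Load 2 — applied couple M₀=17 kN·m at a=3/2 m (b=L-a=9/2):
  y_2 = M₀a(2x-a)/(2EI)  [x>a] = 17·(3/2)·(2·(24/5)-(3/2))/(2·200000) = 4131/8000000 m
Load 3 — point force P=10 kN at a=18/5 m (b=L-a=12/5):
  y_3 = -Pa²(3x-a)/(6EI)  [x>a] = -10·(18/5)²·(3·(24/5)-(18/5))/(6·200000) = -729/625000 m
Load 4 — triangular load w₀=14 kN/m (0→w₀ over full span):
  y_4 = (w₀Lx³/12-w₀L²x²/6-w₀x⁵/(120L))/EI = (14·6·(24/5)³/12-14·6²·(24/5)²/6-14·(24/5)⁵/(120·6))/200000 = -295596/48828125 m
Superposition: y = Σ y_i = 114759423/25000000000 m ≈ 0.004590 m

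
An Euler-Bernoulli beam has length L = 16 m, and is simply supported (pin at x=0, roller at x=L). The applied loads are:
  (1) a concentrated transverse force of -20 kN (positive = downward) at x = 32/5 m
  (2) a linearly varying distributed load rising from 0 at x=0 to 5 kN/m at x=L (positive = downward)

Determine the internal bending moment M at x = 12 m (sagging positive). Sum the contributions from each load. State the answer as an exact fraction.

Load 1 — point force P=-20 kN at a=32/5 m (b=L-a=48/5):
  M_1 = Pa(L-x)/L  [x>a] = (-20)·(32/5)·(16-12)/16 = -32 kN·m
Load 2 — triangular load w₀=5 kN/m (0→w₀ over full span):
  M_2 = w₀Lx/6 - w₀x³/(6L) = 5·16·12/6 - 5·12³/(6·16) = 70 kN·m
Superposition: M = Σ M_i = 38 kN·m ≈ 38.000000 kN·m

M(12) = 38 kN·m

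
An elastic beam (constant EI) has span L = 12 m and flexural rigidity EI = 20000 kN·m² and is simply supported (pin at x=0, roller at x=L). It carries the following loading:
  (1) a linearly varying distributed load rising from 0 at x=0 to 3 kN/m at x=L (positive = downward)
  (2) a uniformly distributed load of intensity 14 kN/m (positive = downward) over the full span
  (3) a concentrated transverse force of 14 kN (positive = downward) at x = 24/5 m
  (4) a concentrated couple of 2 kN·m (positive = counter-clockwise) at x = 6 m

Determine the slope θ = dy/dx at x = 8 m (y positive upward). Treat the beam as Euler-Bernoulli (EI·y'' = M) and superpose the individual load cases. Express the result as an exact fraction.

Load 1 — triangular load w₀=3 kN/m (0→w₀ over full span):
  θ_1 = -w₀(7L⁴-30L²x²+15x⁴)/(360LEI) = -3·(7·12⁴-30·12²·8²+15·8⁴)/(360·12·20000) = 91/37500 rad
Load 2 — uniform load w=14 kN/m over full span:
  θ_2 = -w(L³-6Lx²+4x³)/(24EI) = -14·(12³-6·12·8²+4·8³)/(24·20000) = 91/3750 rad
Load 3 — point force P=14 kN at a=24/5 m (b=L-a=36/5):
  θ_3 = -Pa(2L²-6Lx+3x²+a²)/(6LEI)  [x>a] = -14·(24/5)·(2·12²-6·12·8+3·8²+(24/5)²)/(6·12·20000) = 266/78125 rad
Load 4 — applied couple M₀=2 kN·m at a=6 m (b=L-a=6):
  θ_4 = (M₀x²/(2L)-M₀(x-a)+C₁)/EI  [x>a] with C₁=M₀(3b²-L²)/(6L)=-1 = (2·8²/(2·12)-2·(8-6)+(-1))/20000 = 1/60000 rad
Superposition: θ = Σ θ_i = 75287/2500000 rad ≈ 0.030115 rad

θ(8) = 75287/2500000 rad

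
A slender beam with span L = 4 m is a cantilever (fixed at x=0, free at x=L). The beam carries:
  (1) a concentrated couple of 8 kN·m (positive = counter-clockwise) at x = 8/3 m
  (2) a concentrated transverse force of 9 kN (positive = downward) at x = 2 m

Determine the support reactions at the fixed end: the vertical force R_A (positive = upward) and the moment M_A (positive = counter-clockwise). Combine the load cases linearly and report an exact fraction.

Load 1 — applied couple M₀=8 kN·m at a=8/3 m (b=L-a=4/3):
  R_A = 0 kN
  M_A = -M₀ = -8 kN·m
Load 2 — point force P=9 kN at a=2 m (b=L-a=2):
  R_A = P = 9 kN
  M_A = Pa = 9·2 = 18 kN·m
Superposition: R_A = 9 kN, M_A = 10 kN·m

R_A = 9 kN, M_A = 10 kN·m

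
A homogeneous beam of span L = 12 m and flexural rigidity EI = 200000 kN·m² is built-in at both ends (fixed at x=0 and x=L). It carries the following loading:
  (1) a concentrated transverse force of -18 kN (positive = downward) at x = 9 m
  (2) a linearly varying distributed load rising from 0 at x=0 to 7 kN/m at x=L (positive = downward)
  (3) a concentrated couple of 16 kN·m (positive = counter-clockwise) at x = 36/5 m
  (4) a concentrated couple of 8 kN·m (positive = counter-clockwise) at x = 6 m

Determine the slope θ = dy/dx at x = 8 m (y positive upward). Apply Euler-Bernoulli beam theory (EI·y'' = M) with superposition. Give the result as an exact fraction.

θ(8) = 7543/45000000 rad

Load 1 — point force P=-18 kN at a=9 m (b=L-a=3):
  θ_1 = -Pb²x(2aL-(3a+b)x)/(2L³EI)  [x≤a] = -(-18)·3²·8·(2·9·12-(3·9+3)·8)/(2·12³·200000) = -9/200000 rad
Load 2 — triangular load w₀=7 kN/m (0→w₀ over full span):
  θ_2 = -w₀(2x(L-x)(L-2x)(x+2L)+x²(L-x)²)/(120LEI) = -7·(2·8·(12-8)·(12-2·8)·(8+2·12)+8²·(12-8)²)/(120·12·200000) = 49/281250 rad
Load 3 — applied couple M₀=16 kN·m at a=36/5 m (b=L-a=24/5):
  θ_3 = (R_Ax²/2 - M_Ax - M₀(x-a))/EI  [x>a] with R_A=48/25, M_A=128/25 = ((48/25)·8²/2 - (128/25)·8 - 16·(8-(36/5)))/200000 = 3/78125 rad
Load 4 — applied couple M₀=8 kN·m at a=6 m (b=L-a=6):
  θ_4 = (R_Ax²/2 - M_Ax - M₀(x-a))/EI  [x>a] with R_A=1, M_A=2 = (1·8²/2 - 2·8 - 8·(8-6))/200000 = 0 rad
Superposition: θ = Σ θ_i = 7543/45000000 rad ≈ 0.000168 rad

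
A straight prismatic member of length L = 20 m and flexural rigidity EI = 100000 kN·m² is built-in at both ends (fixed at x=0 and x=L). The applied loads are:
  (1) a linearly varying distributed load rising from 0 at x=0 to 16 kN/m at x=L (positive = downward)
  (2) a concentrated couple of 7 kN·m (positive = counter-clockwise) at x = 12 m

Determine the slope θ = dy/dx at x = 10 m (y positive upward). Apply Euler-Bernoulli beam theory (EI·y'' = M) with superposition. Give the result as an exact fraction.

θ(10) = -479/750000 rad

Load 1 — triangular load w₀=16 kN/m (0→w₀ over full span):
  θ_1 = -w₀(2x(L-x)(L-2x)(x+2L)+x²(L-x)²)/(120LEI) = -16·(2·10·(20-10)·(20-2·10)·(10+2·20)+10²·(20-10)²)/(120·20·100000) = -1/1500 rad
Load 2 — applied couple M₀=7 kN·m at a=12 m (b=L-a=8):
  θ_2 = (R_Ax²/2 - M_Ax)/EI  [x≤a] with R_A=63/125, M_A=56/25 = ((63/125)·10²/2 - (56/25)·10)/100000 = 7/250000 rad
Superposition: θ = Σ θ_i = -479/750000 rad ≈ -0.000639 rad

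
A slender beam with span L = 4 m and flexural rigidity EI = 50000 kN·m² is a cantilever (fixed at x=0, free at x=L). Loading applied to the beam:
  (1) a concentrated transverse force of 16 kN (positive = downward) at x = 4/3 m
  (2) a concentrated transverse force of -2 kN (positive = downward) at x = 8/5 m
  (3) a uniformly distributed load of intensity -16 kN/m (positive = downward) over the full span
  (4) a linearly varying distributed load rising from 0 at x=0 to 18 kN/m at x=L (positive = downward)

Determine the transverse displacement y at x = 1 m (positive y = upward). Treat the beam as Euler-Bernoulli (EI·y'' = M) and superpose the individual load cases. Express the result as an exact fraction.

y(1) = 251/2400000 m

Load 1 — point force P=16 kN at a=4/3 m (b=L-a=8/3):
  y_1 = -Px²(3a-x)/(6EI)  [x≤a] = -16·1²·(3·(4/3)-1)/(6·50000) = -1/6250 m
Load 2 — point force P=-2 kN at a=8/5 m (b=L-a=12/5):
  y_2 = -Px²(3a-x)/(6EI)  [x≤a] = -(-2)·1²·(3·(8/5)-1)/(6·50000) = 19/750000 m
Load 3 — uniform load w=-16 kN/m over full span:
  y_3 = -wx²(x²-4Lx+6L²)/(24EI) = -(-16)·1²·(1²-4·4·1+6·4²)/(24·50000) = 27/25000 m
Load 4 — triangular load w₀=18 kN/m (0→w₀ over full span):
  y_4 = (w₀Lx³/12-w₀L²x²/6-w₀x⁵/(120L))/EI = (18·4·1³/12-18·4²·1²/6-18·1⁵/(120·4))/50000 = -3363/4000000 m
Superposition: y = Σ y_i = 251/2400000 m ≈ 0.000105 m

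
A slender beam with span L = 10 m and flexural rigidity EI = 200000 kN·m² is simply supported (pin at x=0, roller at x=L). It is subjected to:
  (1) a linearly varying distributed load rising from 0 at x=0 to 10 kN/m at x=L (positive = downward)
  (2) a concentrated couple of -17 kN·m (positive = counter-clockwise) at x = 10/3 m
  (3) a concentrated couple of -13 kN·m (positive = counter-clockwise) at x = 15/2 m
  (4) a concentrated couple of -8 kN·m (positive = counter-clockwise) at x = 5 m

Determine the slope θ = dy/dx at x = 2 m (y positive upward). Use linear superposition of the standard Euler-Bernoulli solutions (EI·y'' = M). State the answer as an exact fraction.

Load 1 — triangular load w₀=10 kN/m (0→w₀ over full span):
  θ_1 = -w₀(7L⁴-30L²x²+15x⁴)/(360LEI) = -10·(7·10⁴-30·10²·2²+15·2⁴)/(360·10·200000) = -91/112500 rad
Load 2 — applied couple M₀=-17 kN·m at a=10/3 m (b=L-a=20/3):
  θ_2 = (M₀x²/(2L)+C₁)/EI  [x≤a] with C₁=M₀(3b²-L²)/(6L)=-85/9 = ((-17)·2²/(2·10)+(-85/9))/200000 = -289/4500000 rad
Load 3 — applied couple M₀=-13 kN·m at a=15/2 m (b=L-a=5/2):
  θ_3 = (M₀x²/(2L)+C₁)/EI  [x≤a] with C₁=M₀(3b²-L²)/(6L)=845/48 = ((-13)·2²/(2·10)+(845/48))/200000 = 3601/48000000 rad
Load 4 — applied couple M₀=-8 kN·m at a=5 m (b=L-a=5):
  θ_4 = (M₀x²/(2L)+C₁)/EI  [x≤a] with C₁=M₀(3b²-L²)/(6L)=10/3 = ((-8)·2²/(2·10)+(10/3))/200000 = 13/1500000 rad
Superposition: θ = Σ θ_i = -113677/144000000 rad ≈ -0.000789 rad

θ(2) = -113677/144000000 rad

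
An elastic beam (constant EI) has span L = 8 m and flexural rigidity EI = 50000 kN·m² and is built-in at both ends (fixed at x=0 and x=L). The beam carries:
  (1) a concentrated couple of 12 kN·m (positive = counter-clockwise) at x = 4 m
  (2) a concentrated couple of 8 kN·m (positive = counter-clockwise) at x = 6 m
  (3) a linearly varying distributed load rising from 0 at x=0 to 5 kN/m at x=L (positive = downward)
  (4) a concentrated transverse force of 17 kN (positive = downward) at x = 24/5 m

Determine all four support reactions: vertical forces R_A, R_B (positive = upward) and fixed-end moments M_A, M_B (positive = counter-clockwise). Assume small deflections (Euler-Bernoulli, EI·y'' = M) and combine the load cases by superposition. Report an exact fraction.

Load 1 — applied couple M₀=12 kN·m at a=4 m (b=L-a=4):
  R_A = 6M₀ab/L³ = 6·12·4·4/8³ = 9/4 kN
  M_A = M₀b(2a-b)/L² = 12·4·(2·4-4)/8² = 3 kN·m
  R_B = -6M₀ab/L³ = -6·12·4·4/8³ = -9/4 kN
  M_B = M₀a(2b-a)/L² = 12·4·(2·4-4)/8² = 3 kN·m
Load 2 — applied couple M₀=8 kN·m at a=6 m (b=L-a=2):
  R_A = 6M₀ab/L³ = 6·8·6·2/8³ = 9/8 kN
  M_A = M₀b(2a-b)/L² = 8·2·(2·6-2)/8² = 5/2 kN·m
  R_B = -6M₀ab/L³ = -6·8·6·2/8³ = -9/8 kN
  M_B = M₀a(2b-a)/L² = 8·6·(2·2-6)/8² = -3/2 kN·m
Load 3 — triangular load w₀=5 kN/m (0→w₀ over full span):
  R_A = 3w₀L/20 = 3·5·8/20 = 6 kN
  M_A = w₀L²/30 = 5·8²/30 = 32/3 kN·m
  R_B = 7w₀L/20 = 7·5·8/20 = 14 kN
  M_B = -w₀L²/20 = -5·8²/20 = -16 kN·m
Load 4 — point force P=17 kN at a=24/5 m (b=L-a=16/5):
  R_A = Pb²(3a+b)/L³ = 17·(16/5)²·(3·(24/5)+(16/5))/8³ = 748/125 kN
  M_A = Pab²/L² = 17·(24/5)·(16/5)²/8² = 1632/125 kN·m
  R_B = Pa²(a+3b)/L³ = 17·(24/5)²·((24/5)+3·(16/5))/8³ = 1377/125 kN
  M_B = -Pa²b/L² = -17·(24/5)²·(16/5)/8² = -2448/125 kN·m
Superposition: R_A = 15359/1000 kN, M_A = 21917/750 kN·m, R_B = 21641/1000 kN, M_B = -8521/250 kN·m

R_A = 15359/1000 kN, M_A = 21917/750 kN·m, R_B = 21641/1000 kN, M_B = -8521/250 kN·m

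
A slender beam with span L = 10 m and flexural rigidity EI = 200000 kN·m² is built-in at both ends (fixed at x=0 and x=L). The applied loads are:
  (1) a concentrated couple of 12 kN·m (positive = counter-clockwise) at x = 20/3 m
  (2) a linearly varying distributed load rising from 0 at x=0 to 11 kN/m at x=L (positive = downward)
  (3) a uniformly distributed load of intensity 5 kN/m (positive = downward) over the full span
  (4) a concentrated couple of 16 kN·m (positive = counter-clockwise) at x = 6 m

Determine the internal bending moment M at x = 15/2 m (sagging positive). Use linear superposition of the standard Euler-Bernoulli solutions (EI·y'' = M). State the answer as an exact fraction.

M(15/2) = 17059/2400 kN·m

Load 1 — applied couple M₀=12 kN·m at a=20/3 m (b=L-a=10/3):
  M_1 = R_Ax - M_A - M₀  [x>a] with R_A=8/5, M_A=4 = (8/5)·(15/2) - 4 - 12 = -4 kN·m
Load 2 — triangular load w₀=11 kN/m (0→w₀ over full span):
  M_2 = 3w₀Lx/20 - w₀L²/30 - w₀x³/(6L) = 3·11·10·(15/2)/20 - 11·10²/30 - 11·(15/2)³/(6·10) = 935/96 kN·m
Load 3 — uniform load w=5 kN/m over full span:
  M_3 = wLx/2 - wL²/12 - wx²/2 = 5·10·(15/2)/2 - 5·10²/12 - 5·(15/2)²/2 = 125/24 kN·m
Load 4 — applied couple M₀=16 kN·m at a=6 m (b=L-a=4):
  M_4 = R_Ax - M_A - M₀  [x>a] with R_A=288/125, M_A=128/25 = (288/125)·(15/2) - (128/25) - 16 = -96/25 kN·m
Superposition: M = Σ M_i = 17059/2400 kN·m ≈ 7.107917 kN·m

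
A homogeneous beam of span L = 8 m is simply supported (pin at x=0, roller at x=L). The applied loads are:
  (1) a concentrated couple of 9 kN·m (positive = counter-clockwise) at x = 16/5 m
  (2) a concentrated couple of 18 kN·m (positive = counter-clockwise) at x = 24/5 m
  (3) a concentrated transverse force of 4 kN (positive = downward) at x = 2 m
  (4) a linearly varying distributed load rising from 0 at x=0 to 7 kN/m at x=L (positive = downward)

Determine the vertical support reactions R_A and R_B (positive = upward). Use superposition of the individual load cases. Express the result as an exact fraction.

R_A = 377/24 kN, R_B = 391/24 kN

Load 1 — applied couple M₀=9 kN·m at a=16/5 m (b=L-a=24/5):
  R_A = M₀/L = 9/8 kN
  R_B = -M₀/L = -9/8 kN
Load 2 — applied couple M₀=18 kN·m at a=24/5 m (b=L-a=16/5):
  R_A = M₀/L = 18/8 = 9/4 kN
  R_B = -M₀/L = -18/8 = -9/4 kN
Load 3 — point force P=4 kN at a=2 m (b=L-a=6):
  R_A = Pb/L = 4·6/8 = 3 kN
  R_B = Pa/L = 4·2/8 = 1 kN
Load 4 — triangular load w₀=7 kN/m (0→w₀ over full span):
  R_A = w₀L/6 = 7·8/6 = 28/3 kN
  R_B = w₀L/3 = 7·8/3 = 56/3 kN
Superposition: R_A = 377/24 kN, R_B = 391/24 kN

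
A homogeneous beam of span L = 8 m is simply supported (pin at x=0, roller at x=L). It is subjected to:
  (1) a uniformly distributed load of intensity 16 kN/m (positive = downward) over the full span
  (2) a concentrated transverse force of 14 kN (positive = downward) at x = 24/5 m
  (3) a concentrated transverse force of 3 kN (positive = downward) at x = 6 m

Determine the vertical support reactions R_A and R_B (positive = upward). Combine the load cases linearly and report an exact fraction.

Load 1 — uniform load w=16 kN/m over full span:
  R_A = wL/2 = 16·8/2 = 64 kN
  R_B = wL/2 = 16·8/2 = 64 kN
Load 2 — point force P=14 kN at a=24/5 m (b=L-a=16/5):
  R_A = Pb/L = 14·(16/5)/8 = 28/5 kN
  R_B = Pa/L = 14·(24/5)/8 = 42/5 kN
Load 3 — point force P=3 kN at a=6 m (b=L-a=2):
  R_A = Pb/L = 3·2/8 = 3/4 kN
  R_B = Pa/L = 3·6/8 = 9/4 kN
Superposition: R_A = 1407/20 kN, R_B = 1493/20 kN

R_A = 1407/20 kN, R_B = 1493/20 kN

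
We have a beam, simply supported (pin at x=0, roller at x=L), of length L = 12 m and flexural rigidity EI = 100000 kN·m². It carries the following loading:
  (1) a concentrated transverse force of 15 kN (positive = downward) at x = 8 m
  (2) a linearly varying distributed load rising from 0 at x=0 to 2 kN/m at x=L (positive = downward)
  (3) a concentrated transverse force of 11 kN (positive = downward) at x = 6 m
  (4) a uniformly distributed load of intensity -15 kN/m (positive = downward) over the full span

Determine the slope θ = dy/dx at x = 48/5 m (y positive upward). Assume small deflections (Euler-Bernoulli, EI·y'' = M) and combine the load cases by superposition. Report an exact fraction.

Load 1 — point force P=15 kN at a=8 m (b=L-a=4):
  θ_1 = -Pa(2L²-6Lx+3x²+a²)/(6LEI)  [x>a] = -15·8·(2·12²-6·12·(48/5)+3·(48/5)²+8²)/(6·12·100000) = 49/46875 rad
Load 2 — triangular load w₀=2 kN/m (0→w₀ over full span):
  θ_2 = -w₀(7L⁴-30L²x²+15x⁴)/(360LEI) = -2·(7·12⁴-30·12²·(48/5)²+15·(48/5)⁴)/(360·12·100000) = 2271/3906250 rad
Load 3 — point force P=11 kN at a=6 m (b=L-a=6):
  θ_3 = -Pa(2L²-6Lx+3x²+a²)/(6LEI)  [x>a] = -11·6·(2·12²-6·12·(48/5)+3·(48/5)²+6²)/(6·12·100000) = 2079/2500000 rad
Load 4 — uniform load w=-15 kN/m over full span:
  θ_4 = -w(L³-6Lx²+4x³)/(24EI) = -(-15)·(12³-6·12·(48/5)²+4·(48/5)³)/(24·100000) = -2673/312500 rad
Superposition: θ = Σ θ_i = -1142867/187500000 rad ≈ -0.006095 rad

θ(48/5) = -1142867/187500000 rad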